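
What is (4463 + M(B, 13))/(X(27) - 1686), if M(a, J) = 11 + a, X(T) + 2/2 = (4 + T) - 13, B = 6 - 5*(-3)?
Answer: -4495/1669 ≈ -2.6932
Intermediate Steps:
B = 21 (B = 6 + 15 = 21)
X(T) = -10 + T (X(T) = -1 + ((4 + T) - 13) = -1 + (-9 + T) = -10 + T)
(4463 + M(B, 13))/(X(27) - 1686) = (4463 + (11 + 21))/((-10 + 27) - 1686) = (4463 + 32)/(17 - 1686) = 4495/(-1669) = 4495*(-1/1669) = -4495/1669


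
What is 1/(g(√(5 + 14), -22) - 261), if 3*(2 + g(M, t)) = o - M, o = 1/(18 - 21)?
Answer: -21312/5607253 + 27*√19/5607253 ≈ -0.0037798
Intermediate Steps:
o = -⅓ (o = 1/(-3) = -⅓ ≈ -0.33333)
g(M, t) = -19/9 - M/3 (g(M, t) = -2 + (-⅓ - M)/3 = -2 + (-⅑ - M/3) = -19/9 - M/3)
1/(g(√(5 + 14), -22) - 261) = 1/((-19/9 - √(5 + 14)/3) - 261) = 1/((-19/9 - √19/3) - 261) = 1/(-2368/9 - √19/3)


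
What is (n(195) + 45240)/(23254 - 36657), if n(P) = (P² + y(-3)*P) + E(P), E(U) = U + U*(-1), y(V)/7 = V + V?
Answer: -5775/1031 ≈ -5.6014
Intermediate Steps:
y(V) = 14*V (y(V) = 7*(V + V) = 7*(2*V) = 14*V)
E(U) = 0 (E(U) = U - U = 0)
n(P) = P² - 42*P (n(P) = (P² + (14*(-3))*P) + 0 = (P² - 42*P) + 0 = P² - 42*P)
(n(195) + 45240)/(23254 - 36657) = (195*(-42 + 195) + 45240)/(23254 - 36657) = (195*153 + 45240)/(-13403) = (29835 + 45240)*(-1/13403) = 75075*(-1/13403) = -5775/1031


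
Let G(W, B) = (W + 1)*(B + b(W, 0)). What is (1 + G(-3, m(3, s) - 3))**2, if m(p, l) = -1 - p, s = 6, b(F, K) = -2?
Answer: 361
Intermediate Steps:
G(W, B) = (1 + W)*(-2 + B) (G(W, B) = (W + 1)*(B - 2) = (1 + W)*(-2 + B))
(1 + G(-3, m(3, s) - 3))**2 = (1 + (-2 + ((-1 - 1*3) - 3) - 2*(-3) + ((-1 - 1*3) - 3)*(-3)))**2 = (1 + (-2 + ((-1 - 3) - 3) + 6 + ((-1 - 3) - 3)*(-3)))**2 = (1 + (-2 + (-4 - 3) + 6 + (-4 - 3)*(-3)))**2 = (1 + (-2 - 7 + 6 - 7*(-3)))**2 = (1 + (-2 - 7 + 6 + 21))**2 = (1 + 18)**2 = 19**2 = 361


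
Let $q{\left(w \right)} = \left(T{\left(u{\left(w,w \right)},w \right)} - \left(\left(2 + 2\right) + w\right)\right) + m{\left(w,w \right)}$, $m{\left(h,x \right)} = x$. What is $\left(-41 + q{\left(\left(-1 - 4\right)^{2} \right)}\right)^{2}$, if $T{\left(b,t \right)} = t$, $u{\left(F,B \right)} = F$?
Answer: $400$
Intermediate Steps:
$q{\left(w \right)} = -4 + w$ ($q{\left(w \right)} = \left(w - \left(\left(2 + 2\right) + w\right)\right) + w = \left(w - \left(4 + w\right)\right) + w = -4 + w$)
$\left(-41 + q{\left(\left(-1 - 4\right)^{2} \right)}\right)^{2} = \left(-41 - \left(4 - \left(-1 - 4\right)^{2}\right)\right)^{2} = \left(-41 - \left(4 - \left(-5\right)^{2}\right)\right)^{2} = \left(-41 + \left(-4 + 25\right)\right)^{2} = \left(-41 + 21\right)^{2} = \left(-20\right)^{2} = 400$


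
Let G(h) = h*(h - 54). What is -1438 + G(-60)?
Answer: 5402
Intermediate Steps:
G(h) = h*(-54 + h)
-1438 + G(-60) = -1438 - 60*(-54 - 60) = -1438 - 60*(-114) = -1438 + 6840 = 5402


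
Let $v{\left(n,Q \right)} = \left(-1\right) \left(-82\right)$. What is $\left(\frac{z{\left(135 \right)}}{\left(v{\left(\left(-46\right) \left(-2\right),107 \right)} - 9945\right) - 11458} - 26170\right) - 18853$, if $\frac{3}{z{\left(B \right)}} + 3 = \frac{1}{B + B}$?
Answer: $- \frac{86287524893}{1916521} \approx -45023.0$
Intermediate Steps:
$v{\left(n,Q \right)} = 82$
$z{\left(B \right)} = \frac{3}{-3 + \frac{1}{2 B}}$ ($z{\left(B \right)} = \frac{3}{-3 + \frac{1}{B + B}} = \frac{3}{-3 + \frac{1}{2 B}}$)
$\left(\frac{z{\left(135 \right)}}{\left(v{\left(\left(-46\right) \left(-2\right),107 \right)} - 9945\right) - 11458} - 26170\right) - 18853 = \left(\frac{\left(-6\right) 135 \frac{1}{-1 + 6 \cdot 135}}{\left(82 - 9945\right) - 11458} - 26170\right) - 18853 = \left(\frac{\left(-6\right) 135 \frac{1}{-1 + 810}}{-9863 - 11458} - 26170\right) - 18853 = \left(\frac{\left(-6\right) 135 \cdot \frac{1}{809}}{-21321} - 26170\right) - 18853 = \left(\left(-6\right) 135 \cdot \frac{1}{809} \left(- \frac{1}{21321}\right) - 26170\right) - 18853 = \left(\left(- \frac{810}{809}\right) \left(- \frac{1}{21321}\right) - 26170\right) - 18853 = \left(\frac{90}{1916521} - 26170\right) - 18853 = - \frac{50155354480}{1916521} - 18853 = - \frac{86287524893}{1916521}$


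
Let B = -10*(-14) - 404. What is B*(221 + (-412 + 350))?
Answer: -41976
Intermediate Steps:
B = -264 (B = 140 - 404 = -264)
B*(221 + (-412 + 350)) = -264*(221 + (-412 + 350)) = -264*(221 - 62) = -264*159 = -41976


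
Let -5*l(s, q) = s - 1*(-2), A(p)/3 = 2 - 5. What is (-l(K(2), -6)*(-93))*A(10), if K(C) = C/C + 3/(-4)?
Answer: 7533/20 ≈ 376.65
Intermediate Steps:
K(C) = ¼ (K(C) = 1 + 3*(-¼) = 1 - ¾ = ¼)
A(p) = -9 (A(p) = 3*(2 - 5) = 3*(-3) = -9)
l(s, q) = -⅖ - s/5 (l(s, q) = -(s - 1*(-2))/5 = -(s + 2)/5 = -(2 + s)/5 = -⅖ - s/5)
(-l(K(2), -6)*(-93))*A(10) = (-(-⅖ - ⅕*¼)*(-93))*(-9) = (-(-⅖ - 1/20)*(-93))*(-9) = (-1*(-9/20)*(-93))*(-9) = ((9/20)*(-93))*(-9) = -837/20*(-9) = 7533/20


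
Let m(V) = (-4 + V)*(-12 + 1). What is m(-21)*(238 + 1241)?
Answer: 406725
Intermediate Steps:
m(V) = 44 - 11*V (m(V) = (-4 + V)*(-11) = 44 - 11*V)
m(-21)*(238 + 1241) = (44 - 11*(-21))*(238 + 1241) = (44 + 231)*1479 = 275*1479 = 406725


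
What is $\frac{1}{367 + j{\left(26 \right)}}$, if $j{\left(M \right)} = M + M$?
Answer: $\frac{1}{419} \approx 0.0023866$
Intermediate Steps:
$j{\left(M \right)} = 2 M$
$\frac{1}{367 + j{\left(26 \right)}} = \frac{1}{367 + 2 \cdot 26} = \frac{1}{367 + 52} = \frac{1}{419}$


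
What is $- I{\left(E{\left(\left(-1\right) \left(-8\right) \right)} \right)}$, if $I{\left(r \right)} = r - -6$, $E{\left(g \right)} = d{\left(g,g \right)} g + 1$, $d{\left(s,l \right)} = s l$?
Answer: $-519$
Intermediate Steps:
$d{\left(s,l \right)} = l s$
$E{\left(g \right)} = 1 + g^{3}$ ($E{\left(g \right)} = g g g + 1 = g^{2} g + 1 = g^{3} + 1 = 1 + g^{3}$)
$I{\left(r \right)} = 6 + r$ ($I{\left(r \right)} = r + 6 = 6 + r$)
$- I{\left(E{\left(\left(-1\right) \left(-8\right) \right)} \right)} = - (6 + \left(1 + \left(\left(-1\right) \left(-8\right)\right)^{3}\right)) = - (6 + \left(1 + 8^{3}\right)) = - (6 + \left(1 + 512\right)) = - (6 + 513) = \left(-1\right) 519 = -519$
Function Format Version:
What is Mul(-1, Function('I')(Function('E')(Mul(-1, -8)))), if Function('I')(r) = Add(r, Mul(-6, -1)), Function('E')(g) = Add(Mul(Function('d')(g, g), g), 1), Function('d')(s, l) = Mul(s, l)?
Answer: -519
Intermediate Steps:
Function('d')(s, l) = Mul(l, s)
Function('E')(g) = Add(1, Pow(g, 3)) (Function('E')(g) = Add(Mul(Mul(g, g), g), 1) = Add(Mul(Pow(g, 2), g), 1) = Add(Pow(g, 3), 1) = Add(1, Pow(g, 3)))
Function('I')(r) = Add(6, r) (Function('I')(r) = Add(r, 6) = Add(6, r))
Mul(-1, Function('I')(Function('E')(Mul(-1, -8)))) = Mul(-1, Add(6, Add(1, Pow(Mul(-1, -8), 3)))) = Mul(-1, Add(6, Add(1, Pow(8, 3)))) = Mul(-1, Add(6, Add(1, 512))) = Mul(-1, Add(6, 513)) = Mul(-1, 519) = -519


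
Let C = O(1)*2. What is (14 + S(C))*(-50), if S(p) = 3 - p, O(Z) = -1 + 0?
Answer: -950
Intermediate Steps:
O(Z) = -1
C = -2 (C = -1*2 = -2)
(14 + S(C))*(-50) = (14 + (3 - 1*(-2)))*(-50) = (14 + (3 + 2))*(-50) = (14 + 5)*(-50) = 19*(-50) = -950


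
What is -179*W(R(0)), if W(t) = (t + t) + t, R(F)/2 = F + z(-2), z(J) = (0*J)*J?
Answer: 0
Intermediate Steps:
z(J) = 0 (z(J) = 0*J = 0)
R(F) = 2*F (R(F) = 2*(F + 0) = 2*F)
W(t) = 3*t (W(t) = 2*t + t = 3*t)
-179*W(R(0)) = -537*2*0 = -537*0 = -179*0 = 0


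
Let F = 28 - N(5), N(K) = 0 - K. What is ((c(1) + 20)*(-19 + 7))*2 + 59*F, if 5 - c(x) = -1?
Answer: 1323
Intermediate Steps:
N(K) = -K
c(x) = 6 (c(x) = 5 - 1*(-1) = 5 + 1 = 6)
F = 33 (F = 28 - (-1)*5 = 28 - 1*(-5) = 28 + 5 = 33)
((c(1) + 20)*(-19 + 7))*2 + 59*F = ((6 + 20)*(-19 + 7))*2 + 59*33 = (26*(-12))*2 + 1947 = -312*2 + 1947 = -624 + 1947 = 1323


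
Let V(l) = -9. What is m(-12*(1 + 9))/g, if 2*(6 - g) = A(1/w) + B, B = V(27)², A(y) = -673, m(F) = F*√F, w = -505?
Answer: -120*I*√30/151 ≈ -4.3528*I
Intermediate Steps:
m(F) = F^(3/2)
B = 81 (B = (-9)² = 81)
g = 302 (g = 6 - (-673 + 81)/2 = 6 - ½*(-592) = 6 + 296 = 302)
m(-12*(1 + 9))/g = (-12*(1 + 9))^(3/2)/302 = (-12*10)^(3/2)*(1/302) = (-120)^(3/2)*(1/302) = -240*I*√30*(1/302) = -120*I*√30/151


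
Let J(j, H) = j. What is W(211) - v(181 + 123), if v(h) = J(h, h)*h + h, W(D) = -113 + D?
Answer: -92622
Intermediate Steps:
v(h) = h + h**2 (v(h) = h*h + h = h**2 + h = h + h**2)
W(211) - v(181 + 123) = (-113 + 211) - (181 + 123)*(1 + (181 + 123)) = 98 - 304*(1 + 304) = 98 - 304*305 = 98 - 1*92720 = 98 - 92720 = -92622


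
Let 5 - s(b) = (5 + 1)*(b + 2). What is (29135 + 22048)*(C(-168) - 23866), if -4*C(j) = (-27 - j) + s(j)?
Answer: -2472292449/2 ≈ -1.2361e+9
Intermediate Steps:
s(b) = -7 - 6*b (s(b) = 5 - (5 + 1)*(b + 2) = 5 - 6*(2 + b) = 5 - (12 + 6*b) = 5 + (-12 - 6*b) = -7 - 6*b)
C(j) = 17/2 + 7*j/4 (C(j) = -((-27 - j) + (-7 - 6*j))/4 = -(-34 - 7*j)/4 = 17/2 + 7*j/4)
(29135 + 22048)*(C(-168) - 23866) = (29135 + 22048)*((17/2 + (7/4)*(-168)) - 23866) = 51183*((17/2 - 294) - 23866) = 51183*(-571/2 - 23866) = 51183*(-48303/2) = -2472292449/2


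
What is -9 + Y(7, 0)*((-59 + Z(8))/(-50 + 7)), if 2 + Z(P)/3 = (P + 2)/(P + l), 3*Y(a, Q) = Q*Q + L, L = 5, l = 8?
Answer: -6763/1032 ≈ -6.5533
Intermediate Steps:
Y(a, Q) = 5/3 + Q²/3 (Y(a, Q) = (Q*Q + 5)/3 = (Q² + 5)/3 = (5 + Q²)/3 = 5/3 + Q²/3)
Z(P) = -6 + 3*(2 + P)/(8 + P) (Z(P) = -6 + 3*((P + 2)/(P + 8)) = -6 + 3*((2 + P)/(8 + P)) = -6 + 3*(2 + P)/(8 + P))
-9 + Y(7, 0)*((-59 + Z(8))/(-50 + 7)) = -9 + (5/3 + (⅓)*0²)*((-59 + 3*(-14 - 1*8)/(8 + 8))/(-50 + 7)) = -9 + (5/3 + (⅓)*0)*((-59 + 3*(-14 - 8)/16)/(-43)) = -9 + (5/3 + 0)*((-59 + 3*(1/16)*(-22))*(-1/43)) = -9 + 5*((-59 - 33/8)*(-1/43))/3 = -9 + 5*(-505/8*(-1/43))/3 = -9 + (5/3)*(505/344) = -9 + 2525/1032 = -6763/1032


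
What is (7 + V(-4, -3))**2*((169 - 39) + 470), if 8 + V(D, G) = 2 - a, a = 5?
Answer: 9600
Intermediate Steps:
V(D, G) = -11 (V(D, G) = -8 + (2 - 1*5) = -8 + (2 - 5) = -8 - 3 = -11)
(7 + V(-4, -3))**2*((169 - 39) + 470) = (7 - 11)**2*((169 - 39) + 470) = (-4)**2*(130 + 470) = 16*600 = 9600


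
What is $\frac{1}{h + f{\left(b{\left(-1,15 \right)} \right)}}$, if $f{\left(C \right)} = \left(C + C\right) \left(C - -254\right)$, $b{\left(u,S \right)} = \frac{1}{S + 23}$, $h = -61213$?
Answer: $- \frac{722}{44186133} \approx -1.634 \cdot 10^{-5}$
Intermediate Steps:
$b{\left(u,S \right)} = \frac{1}{23 + S}$
$f{\left(C \right)} = 2 C \left(254 + C\right)$ ($f{\left(C \right)} = 2 C \left(C + \left(-44 + 298\right)\right) = 2 C \left(C + 254\right) = 2 C \left(254 + C\right)$)
$\frac{1}{h + f{\left(b{\left(-1,15 \right)} \right)}} = \frac{1}{-61213 + \frac{2 \left(254 + \frac{1}{23 + 15}\right)}{23 + 15}} = \frac{1}{-61213 + \frac{2 \left(254 + \frac{1}{38}\right)}{38}} = \frac{1}{-61213 + 2 \cdot \frac{1}{38} \left(254 + \frac{1}{38}\right)} = \frac{1}{-61213 + 2 \cdot \frac{1}{38} \cdot \frac{9653}{38}} = \frac{1}{-61213 + \frac{9653}{722}} = \frac{1}{- \frac{44186133}{722}} = - \frac{722}{44186133}$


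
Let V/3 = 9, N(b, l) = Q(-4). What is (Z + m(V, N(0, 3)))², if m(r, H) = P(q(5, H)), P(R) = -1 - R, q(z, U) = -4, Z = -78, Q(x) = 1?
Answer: 5625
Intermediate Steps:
N(b, l) = 1
V = 27 (V = 3*9 = 27)
m(r, H) = 3 (m(r, H) = -1 - 1*(-4) = -1 + 4 = 3)
(Z + m(V, N(0, 3)))² = (-78 + 3)² = (-75)² = 5625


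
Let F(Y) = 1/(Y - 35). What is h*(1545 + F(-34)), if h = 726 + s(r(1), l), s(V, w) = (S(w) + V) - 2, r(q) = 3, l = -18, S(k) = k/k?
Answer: 77607712/69 ≈ 1.1248e+6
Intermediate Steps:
S(k) = 1
s(V, w) = -1 + V (s(V, w) = (1 + V) - 2 = -1 + V)
h = 728 (h = 726 + (-1 + 3) = 726 + 2 = 728)
F(Y) = 1/(-35 + Y)
h*(1545 + F(-34)) = 728*(1545 + 1/(-35 - 34)) = 728*(1545 + 1/(-69)) = 728*(1545 - 1/69) = 728*(106604/69) = 77607712/69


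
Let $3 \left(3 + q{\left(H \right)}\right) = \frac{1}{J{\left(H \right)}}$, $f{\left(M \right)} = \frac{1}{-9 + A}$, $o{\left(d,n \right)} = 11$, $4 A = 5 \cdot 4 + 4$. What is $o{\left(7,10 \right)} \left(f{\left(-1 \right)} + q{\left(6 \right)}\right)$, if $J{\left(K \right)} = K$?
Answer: $- \frac{649}{18} \approx -36.056$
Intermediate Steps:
$A = 6$ ($A = \frac{5 \cdot 4 + 4}{4} = \frac{20 + 4}{4} = \frac{1}{4} \cdot 24 = 6$)
$f{\left(M \right)} = - \frac{1}{3}$ ($f{\left(M \right)} = \frac{1}{-9 + 6} = \frac{1}{-3} = - \frac{1}{3}$)
$q{\left(H \right)} = -3 + \frac{1}{3 H}$
$o{\left(7,10 \right)} \left(f{\left(-1 \right)} + q{\left(6 \right)}\right) = 11 \left(- \frac{1}{3} - \left(3 - \frac{1}{3 \cdot 6}\right)\right) = 11 \left(- \frac{1}{3} + \left(-3 + \frac{1}{3} \cdot \frac{1}{6}\right)\right) = 11 \left(- \frac{1}{3} + \left(-3 + \frac{1}{18}\right)\right) = 11 \left(- \frac{1}{3} - \frac{53}{18}\right) = 11 \left(- \frac{59}{18}\right) = - \frac{649}{18}$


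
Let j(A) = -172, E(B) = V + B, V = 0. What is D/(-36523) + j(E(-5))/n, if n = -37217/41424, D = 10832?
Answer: 259820610800/1359276491 ≈ 191.15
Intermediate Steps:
E(B) = B (E(B) = 0 + B = B)
n = -37217/41424 (n = -37217*1/41424 = -37217/41424 ≈ -0.89844)
D/(-36523) + j(E(-5))/n = 10832/(-36523) - 172/(-37217/41424) = 10832*(-1/36523) - 172*(-41424/37217) = -10832/36523 + 7124928/37217 = 259820610800/1359276491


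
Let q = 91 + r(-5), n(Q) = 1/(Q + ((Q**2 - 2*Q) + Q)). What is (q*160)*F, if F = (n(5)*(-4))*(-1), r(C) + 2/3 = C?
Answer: 32768/15 ≈ 2184.5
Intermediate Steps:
n(Q) = Q**(-2) (n(Q) = 1/(Q + (Q**2 - Q)) = 1/(Q**2) = Q**(-2))
r(C) = -2/3 + C
q = 256/3 (q = 91 + (-2/3 - 5) = 91 - 17/3 = 256/3 ≈ 85.333)
F = 4/25 (F = (-4/5**2)*(-1) = ((1/25)*(-4))*(-1) = -4/25*(-1) = 4/25 ≈ 0.16000)
(q*160)*F = ((256/3)*160)*(4/25) = (40960/3)*(4/25) = 32768/15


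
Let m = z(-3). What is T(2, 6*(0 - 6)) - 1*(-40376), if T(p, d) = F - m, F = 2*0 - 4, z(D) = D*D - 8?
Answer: 40371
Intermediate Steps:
z(D) = -8 + D² (z(D) = D² - 8 = -8 + D²)
m = 1 (m = -8 + (-3)² = -8 + 9 = 1)
F = -4 (F = 0 - 4 = -4)
T(p, d) = -5 (T(p, d) = -4 - 1*1 = -4 - 1 = -5)
T(2, 6*(0 - 6)) - 1*(-40376) = -5 - 1*(-40376) = -5 + 40376 = 40371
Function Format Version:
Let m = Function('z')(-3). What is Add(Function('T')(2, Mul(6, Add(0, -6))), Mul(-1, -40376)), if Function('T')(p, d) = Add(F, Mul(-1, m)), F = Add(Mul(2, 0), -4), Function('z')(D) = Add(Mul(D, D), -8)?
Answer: 40371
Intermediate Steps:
Function('z')(D) = Add(-8, Pow(D, 2)) (Function('z')(D) = Add(Pow(D, 2), -8) = Add(-8, Pow(D, 2)))
m = 1 (m = Add(-8, Pow(-3, 2)) = Add(-8, 9) = 1)
F = -4 (F = Add(0, -4) = -4)
Function('T')(p, d) = -5 (Function('T')(p, d) = Add(-4, Mul(-1, 1)) = Add(-4, -1) = -5)
Add(Function('T')(2, Mul(6, Add(0, -6))), Mul(-1, -40376)) = Add(-5, Mul(-1, -40376)) = Add(-5, 40376) = 40371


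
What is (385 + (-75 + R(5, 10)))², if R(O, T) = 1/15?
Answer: 21631801/225 ≈ 96141.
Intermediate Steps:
R(O, T) = 1/15
(385 + (-75 + R(5, 10)))² = (385 + (-75 + 1/15))² = (385 - 1124/15)² = (4651/15)² = 21631801/225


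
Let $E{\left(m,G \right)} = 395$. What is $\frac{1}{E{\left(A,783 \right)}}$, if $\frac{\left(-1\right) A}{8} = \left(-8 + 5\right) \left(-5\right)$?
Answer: $\frac{1}{395} \approx 0.0025316$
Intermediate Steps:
$A = -120$ ($A = - 8 \left(-8 + 5\right) \left(-5\right) = - 8 \left(\left(-3\right) \left(-5\right)\right) = \left(-8\right) 15 = -120$)
$\frac{1}{E{\left(A,783 \right)}} = \frac{1}{395}$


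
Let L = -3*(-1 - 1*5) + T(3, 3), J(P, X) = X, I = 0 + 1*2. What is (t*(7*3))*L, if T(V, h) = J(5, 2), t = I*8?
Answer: 6720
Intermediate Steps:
I = 2 (I = 0 + 2 = 2)
t = 16 (t = 2*8 = 16)
T(V, h) = 2
L = 20 (L = -3*(-1 - 1*5) + 2 = -3*(-1 - 5) + 2 = -3*(-6) + 2 = 18 + 2 = 20)
(t*(7*3))*L = (16*(7*3))*20 = (16*21)*20 = 336*20 = 6720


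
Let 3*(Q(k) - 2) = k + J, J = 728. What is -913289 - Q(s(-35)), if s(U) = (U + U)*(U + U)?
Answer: -915167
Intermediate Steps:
s(U) = 4*U² (s(U) = (2*U)*(2*U) = 4*U²)
Q(k) = 734/3 + k/3 (Q(k) = 2 + (k + 728)/3 = 2 + (728 + k)/3 = 2 + (728/3 + k/3) = 734/3 + k/3)
-913289 - Q(s(-35)) = -913289 - (734/3 + (4*(-35)²)/3) = -913289 - (734/3 + (4*1225)/3) = -913289 - (734/3 + (⅓)*4900) = -913289 - (734/3 + 4900/3) = -913289 - 1*1878 = -913289 - 1878 = -915167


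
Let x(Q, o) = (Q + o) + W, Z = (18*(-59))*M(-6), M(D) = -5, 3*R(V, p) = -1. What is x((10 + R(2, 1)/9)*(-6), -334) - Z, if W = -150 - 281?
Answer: -55213/9 ≈ -6134.8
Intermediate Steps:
R(V, p) = -⅓ (R(V, p) = (⅓)*(-1) = -⅓)
W = -431
Z = 5310 (Z = (18*(-59))*(-5) = -1062*(-5) = 5310)
x(Q, o) = -431 + Q + o (x(Q, o) = (Q + o) - 431 = -431 + Q + o)
x((10 + R(2, 1)/9)*(-6), -334) - Z = (-431 + (10 - ⅓/9)*(-6) - 334) - 1*5310 = (-431 + (10 - ⅓*⅑)*(-6) - 334) - 5310 = (-431 + (10 - 1/27)*(-6) - 334) - 5310 = (-431 + (269/27)*(-6) - 334) - 5310 = (-431 - 538/9 - 334) - 5310 = -7423/9 - 5310 = -55213/9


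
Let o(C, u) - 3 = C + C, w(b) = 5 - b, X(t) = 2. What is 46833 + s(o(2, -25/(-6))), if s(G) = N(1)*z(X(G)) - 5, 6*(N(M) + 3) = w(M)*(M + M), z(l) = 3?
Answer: 46823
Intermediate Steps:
o(C, u) = 3 + 2*C (o(C, u) = 3 + (C + C) = 3 + 2*C)
N(M) = -3 + M*(5 - M)/3 (N(M) = -3 + ((5 - M)*(M + M))/6 = -3 + ((5 - M)*(2*M))/6 = -3 + (2*M*(5 - M))/6 = -3 + M*(5 - M)/3)
s(G) = -10 (s(G) = (-3 - 1/3*1*(-5 + 1))*3 - 5 = (-3 - 1/3*1*(-4))*3 - 5 = (-3 + 4/3)*3 - 5 = -5/3*3 - 5 = -5 - 5 = -10)
46833 + s(o(2, -25/(-6))) = 46833 - 10 = 46823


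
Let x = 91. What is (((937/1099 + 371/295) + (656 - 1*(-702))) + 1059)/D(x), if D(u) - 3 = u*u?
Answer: 784287629/2685714220 ≈ 0.29202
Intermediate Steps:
D(u) = 3 + u² (D(u) = 3 + u*u = 3 + u²)
(((937/1099 + 371/295) + (656 - 1*(-702))) + 1059)/D(x) = (((937/1099 + 371/295) + (656 - 1*(-702))) + 1059)/(3 + 91²) = (((937*(1/1099) + 371*(1/295)) + (656 + 702)) + 1059)/(3 + 8281) = (((937/1099 + 371/295) + 1358) + 1059)/8284 = ((684144/324205 + 1358) + 1059)*(1/8284) = (440954534/324205 + 1059)*(1/8284) = (784287629/324205)*(1/8284) = 784287629/2685714220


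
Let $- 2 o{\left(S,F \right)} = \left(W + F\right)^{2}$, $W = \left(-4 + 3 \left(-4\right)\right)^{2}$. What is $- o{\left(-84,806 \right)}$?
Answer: $563922$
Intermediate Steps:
$W = 256$ ($W = \left(-4 - 12\right)^{2} = \left(-16\right)^{2} = 256$)
$o{\left(S,F \right)} = - \frac{\left(256 + F\right)^{2}}{2}$
$- o{\left(-84,806 \right)} = - \frac{\left(-1\right) \left(256 + 806\right)^{2}}{2} = - \frac{\left(-1\right) 1062^{2}}{2} = - \frac{\left(-1\right) 1127844}{2} = \left(-1\right) \left(-563922\right) = 563922$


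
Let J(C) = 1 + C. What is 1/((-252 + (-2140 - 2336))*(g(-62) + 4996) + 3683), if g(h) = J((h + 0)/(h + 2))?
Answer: -5/118135093 ≈ -4.2324e-8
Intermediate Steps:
g(h) = 1 + h/(2 + h) (g(h) = 1 + (h + 0)/(h + 2) = 1 + h/(2 + h))
1/((-252 + (-2140 - 2336))*(g(-62) + 4996) + 3683) = 1/((-252 + (-2140 - 2336))*(2*(1 - 62)/(2 - 62) + 4996) + 3683) = 1/((-252 - 4476)*(2*(-61)/(-60) + 4996) + 3683) = 1/(-4728*(2*(-1/60)*(-61) + 4996) + 3683) = 1/(-4728*(61/30 + 4996) + 3683) = 1/(-4728*149941/30 + 3683) = 1/(-118153508/5 + 3683) = 1/(-118135093/5) = -5/118135093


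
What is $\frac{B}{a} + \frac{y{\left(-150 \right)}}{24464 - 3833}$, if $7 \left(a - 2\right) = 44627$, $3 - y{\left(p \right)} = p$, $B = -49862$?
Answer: $- \frac{2398030127}{306996157} \approx -7.8113$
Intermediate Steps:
$y{\left(p \right)} = 3 - p$
$a = \frac{44641}{7}$ ($a = 2 + \frac{1}{7} \cdot 44627 = 2 + \frac{44627}{7} = \frac{44641}{7} \approx 6377.3$)
$\frac{B}{a} + \frac{y{\left(-150 \right)}}{24464 - 3833} = - \frac{49862}{\frac{44641}{7}} + \frac{3 - -150}{24464 - 3833} = \left(-49862\right) \frac{7}{44641} + \frac{3 + 150}{24464 - 3833} = - \frac{349034}{44641} + \frac{153}{20631} = - \frac{349034}{44641} + 153 \cdot \frac{1}{20631} = - \frac{349034}{44641} + \frac{51}{6877} = - \frac{2398030127}{306996157}$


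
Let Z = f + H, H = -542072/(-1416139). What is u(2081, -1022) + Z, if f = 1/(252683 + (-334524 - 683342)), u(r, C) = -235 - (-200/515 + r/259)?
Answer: -7003197685443561037/28907343615033849 ≈ -242.26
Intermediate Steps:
u(r, C) = -24165/103 - r/259 (u(r, C) = -235 - (-200*1/515 + r*(1/259)) = -235 - (-40/103 + r/259) = -235 + (40/103 - r/259) = -24165/103 - r/259)
H = 542072/1416139 (H = -542072*(-1/1416139) = 542072/1416139 ≈ 0.38278)
f = -1/765183 (f = 1/(252683 - 1017866) = 1/(-765183) = -1/765183 ≈ -1.3069e-6)
Z = 414782863037/1083605488437 (Z = -1/765183 + 542072/1416139 = 414782863037/1083605488437 ≈ 0.38278)
u(2081, -1022) + Z = (-24165/103 - 1/259*2081) + 414782863037/1083605488437 = (-24165/103 - 2081/259) + 414782863037/1083605488437 = -6473078/26677 + 414782863037/1083605488437 = -7003197685443561037/28907343615033849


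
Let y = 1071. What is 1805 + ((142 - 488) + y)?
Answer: 2530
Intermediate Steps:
1805 + ((142 - 488) + y) = 1805 + ((142 - 488) + 1071) = 1805 + (-346 + 1071) = 1805 + 725 = 2530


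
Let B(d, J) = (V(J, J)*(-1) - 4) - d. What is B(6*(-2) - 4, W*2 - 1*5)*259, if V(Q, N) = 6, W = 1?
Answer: 1554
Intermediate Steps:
B(d, J) = -10 - d (B(d, J) = (6*(-1) - 4) - d = (-6 - 4) - d = -10 - d)
B(6*(-2) - 4, W*2 - 1*5)*259 = (-10 - (6*(-2) - 4))*259 = (-10 - (-12 - 4))*259 = (-10 - 1*(-16))*259 = (-10 + 16)*259 = 6*259 = 1554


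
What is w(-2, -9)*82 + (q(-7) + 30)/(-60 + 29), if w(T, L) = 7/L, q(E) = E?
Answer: -18001/279 ≈ -64.520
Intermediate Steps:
w(-2, -9)*82 + (q(-7) + 30)/(-60 + 29) = (7/(-9))*82 + (-7 + 30)/(-60 + 29) = (7*(-1/9))*82 + 23/(-31) = -7/9*82 + 23*(-1/31) = -574/9 - 23/31 = -18001/279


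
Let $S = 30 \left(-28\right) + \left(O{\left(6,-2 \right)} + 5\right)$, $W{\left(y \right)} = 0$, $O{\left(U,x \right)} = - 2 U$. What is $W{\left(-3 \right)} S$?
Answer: $0$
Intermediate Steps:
$S = -847$ ($S = 30 \left(-28\right) + \left(\left(-2\right) 6 + 5\right) = -840 + \left(-12 + 5\right) = -840 - 7 = -847$)
$W{\left(-3 \right)} S = 0 \left(-847\right) = 0$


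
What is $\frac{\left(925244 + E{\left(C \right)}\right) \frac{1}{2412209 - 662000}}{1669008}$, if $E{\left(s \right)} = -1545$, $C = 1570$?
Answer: $\frac{923699}{2921112822672} \approx 3.1621 \cdot 10^{-7}$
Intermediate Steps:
$\frac{\left(925244 + E{\left(C \right)}\right) \frac{1}{2412209 - 662000}}{1669008} = \frac{\left(925244 - 1545\right) \frac{1}{2412209 - 662000}}{1669008} = \frac{923699}{1750209} \cdot \frac{1}{1669008} = \frac{923699}{2921112822672}$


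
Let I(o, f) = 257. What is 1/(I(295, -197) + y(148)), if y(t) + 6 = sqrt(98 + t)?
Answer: 251/62755 - sqrt(246)/62755 ≈ 0.0037498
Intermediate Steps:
y(t) = -6 + sqrt(98 + t)
1/(I(295, -197) + y(148)) = 1/(257 + (-6 + sqrt(98 + 148))) = 1/(257 + (-6 + sqrt(246))) = 1/(251 + sqrt(246))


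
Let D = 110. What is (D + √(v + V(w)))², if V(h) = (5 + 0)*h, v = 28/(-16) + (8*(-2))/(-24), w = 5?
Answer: (660 + √861)²/36 ≈ 13200.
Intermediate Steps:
v = -13/12 (v = 28*(-1/16) - 16*(-1/24) = -7/4 + ⅔ = -13/12 ≈ -1.0833)
V(h) = 5*h
(D + √(v + V(w)))² = (110 + √(-13/12 + 5*5))² = (110 + √(-13/12 + 25))² = (110 + √(287/12))² = (110 + √861/6)²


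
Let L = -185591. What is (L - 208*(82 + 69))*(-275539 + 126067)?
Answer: 32435274528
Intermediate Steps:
(L - 208*(82 + 69))*(-275539 + 126067) = (-185591 - 208*(82 + 69))*(-275539 + 126067) = (-185591 - 208*151)*(-149472) = (-185591 - 31408)*(-149472) = -216999*(-149472) = 32435274528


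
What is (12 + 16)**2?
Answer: 784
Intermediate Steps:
(12 + 16)**2 = 28**2 = 784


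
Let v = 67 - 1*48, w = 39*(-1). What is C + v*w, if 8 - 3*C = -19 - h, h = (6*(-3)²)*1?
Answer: -714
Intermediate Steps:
h = 54 (h = (6*9)*1 = 54*1 = 54)
w = -39
C = 27 (C = 8/3 - (-19 - 1*54)/3 = 8/3 - (-19 - 54)/3 = 8/3 - ⅓*(-73) = 8/3 + 73/3 = 27)
v = 19 (v = 67 - 48 = 19)
C + v*w = 27 + 19*(-39) = 27 - 741 = -714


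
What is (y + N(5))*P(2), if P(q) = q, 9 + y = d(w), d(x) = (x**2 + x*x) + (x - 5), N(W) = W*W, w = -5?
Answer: 112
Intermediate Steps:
N(W) = W**2
d(x) = -5 + x + 2*x**2 (d(x) = (x**2 + x**2) + (-5 + x) = 2*x**2 + (-5 + x) = -5 + x + 2*x**2)
y = 31 (y = -9 + (-5 - 5 + 2*(-5)**2) = -9 + (-5 - 5 + 2*25) = -9 + (-5 - 5 + 50) = -9 + 40 = 31)
(y + N(5))*P(2) = (31 + 5**2)*2 = (31 + 25)*2 = 56*2 = 112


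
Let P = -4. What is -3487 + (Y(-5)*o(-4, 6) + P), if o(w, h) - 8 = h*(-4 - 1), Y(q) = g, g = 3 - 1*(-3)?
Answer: -3623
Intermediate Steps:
g = 6 (g = 3 + 3 = 6)
Y(q) = 6
o(w, h) = 8 - 5*h (o(w, h) = 8 + h*(-4 - 1) = 8 + h*(-5) = 8 - 5*h)
-3487 + (Y(-5)*o(-4, 6) + P) = -3487 + (6*(8 - 5*6) - 4) = -3487 + (6*(8 - 30) - 4) = -3487 + (6*(-22) - 4) = -3487 + (-132 - 4) = -3487 - 136 = -3623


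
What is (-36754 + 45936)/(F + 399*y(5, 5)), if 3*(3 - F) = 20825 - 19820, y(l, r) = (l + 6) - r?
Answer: 4591/1031 ≈ 4.4530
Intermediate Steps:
y(l, r) = 6 + l - r (y(l, r) = (6 + l) - r = 6 + l - r)
F = -332 (F = 3 - (20825 - 19820)/3 = 3 - ⅓*1005 = 3 - 335 = -332)
(-36754 + 45936)/(F + 399*y(5, 5)) = (-36754 + 45936)/(-332 + 399*(6 + 5 - 1*5)) = 9182/(-332 + 399*(6 + 5 - 5)) = 9182/(-332 + 399*6) = 9182/(-332 + 2394) = 9182/2062 = 9182*(1/2062) = 4591/1031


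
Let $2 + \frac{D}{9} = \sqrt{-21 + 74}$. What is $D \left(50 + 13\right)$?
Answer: $-1134 + 567 \sqrt{53} \approx 2993.8$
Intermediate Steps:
$D = -18 + 9 \sqrt{53}$ ($D = -18 + 9 \sqrt{-21 + 74} = -18 + 9 \sqrt{53} \approx 47.521$)
$D \left(50 + 13\right) = \left(-18 + 9 \sqrt{53}\right) \left(50 + 13\right) = \left(-18 + 9 \sqrt{53}\right) 63 = -1134 + 567 \sqrt{53}$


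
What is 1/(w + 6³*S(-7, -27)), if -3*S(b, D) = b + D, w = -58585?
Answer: -1/56137 ≈ -1.7814e-5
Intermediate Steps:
S(b, D) = -D/3 - b/3 (S(b, D) = -(b + D)/3 = -(D + b)/3 = -D/3 - b/3)
1/(w + 6³*S(-7, -27)) = 1/(-58585 + 6³*(-⅓*(-27) - ⅓*(-7))) = 1/(-58585 + 216*(9 + 7/3)) = 1/(-58585 + 216*(34/3)) = 1/(-58585 + 2448) = 1/(-56137) = -1/56137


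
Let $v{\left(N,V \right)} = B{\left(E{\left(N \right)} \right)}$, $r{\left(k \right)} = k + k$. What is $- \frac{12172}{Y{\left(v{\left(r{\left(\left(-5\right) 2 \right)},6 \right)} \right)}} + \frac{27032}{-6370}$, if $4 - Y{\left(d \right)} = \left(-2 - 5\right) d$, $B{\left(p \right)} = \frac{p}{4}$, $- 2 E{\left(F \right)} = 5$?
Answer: $\frac{310102012}{9555} \approx 32454.0$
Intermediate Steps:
$E{\left(F \right)} = - \frac{5}{2}$ ($E{\left(F \right)} = \left(- \frac{1}{2}\right) 5 = - \frac{5}{2}$)
$B{\left(p \right)} = \frac{p}{4}$ ($B{\left(p \right)} = p \frac{1}{4} = \frac{p}{4}$)
$r{\left(k \right)} = 2 k$
$v{\left(N,V \right)} = - \frac{5}{8}$ ($v{\left(N,V \right)} = \frac{1}{4} \left(- \frac{5}{2}\right) = - \frac{5}{8}$)
$Y{\left(d \right)} = 4 + 7 d$ ($Y{\left(d \right)} = 4 - \left(-2 - 5\right) d = 4 - - 7 d = 4 + 7 d$)
$- \frac{12172}{Y{\left(v{\left(r{\left(\left(-5\right) 2 \right)},6 \right)} \right)}} + \frac{27032}{-6370} = - \frac{12172}{4 + 7 \left(- \frac{5}{8}\right)} + \frac{27032}{-6370} = - \frac{12172}{4 - \frac{35}{8}} + 27032 \left(- \frac{1}{6370}\right) = - \frac{12172}{- \frac{3}{8}} - \frac{13516}{3185} = \left(-12172\right) \left(- \frac{8}{3}\right) - \frac{13516}{3185} = \frac{97376}{3} - \frac{13516}{3185} = \frac{310102012}{9555}$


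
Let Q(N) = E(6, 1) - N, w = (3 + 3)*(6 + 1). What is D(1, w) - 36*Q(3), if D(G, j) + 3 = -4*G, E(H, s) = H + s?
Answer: -151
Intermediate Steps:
w = 42 (w = 6*7 = 42)
D(G, j) = -3 - 4*G
Q(N) = 7 - N (Q(N) = (6 + 1) - N = 7 - N)
D(1, w) - 36*Q(3) = (-3 - 4*1) - 36*(7 - 1*3) = (-3 - 4) - 36*(7 - 3) = -7 - 36*4 = -7 - 144 = -151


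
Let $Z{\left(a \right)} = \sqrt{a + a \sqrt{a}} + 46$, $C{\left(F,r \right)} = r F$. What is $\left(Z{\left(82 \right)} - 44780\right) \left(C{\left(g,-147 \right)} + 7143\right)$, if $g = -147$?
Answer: $-1286191968 + 28752 \sqrt{82 + 82 \sqrt{82}} \approx -1.2854 \cdot 10^{9}$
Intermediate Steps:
$C{\left(F,r \right)} = F r$
$Z{\left(a \right)} = 46 + \sqrt{a + a^{\frac{3}{2}}}$ ($Z{\left(a \right)} = \sqrt{a + a^{\frac{3}{2}}} + 46 = 46 + \sqrt{a + a^{\frac{3}{2}}}$)
$\left(Z{\left(82 \right)} - 44780\right) \left(C{\left(g,-147 \right)} + 7143\right) = \left(\left(46 + \sqrt{82 + 82^{\frac{3}{2}}}\right) - 44780\right) \left(\left(-147\right) \left(-147\right) + 7143\right) = \left(\left(46 + \sqrt{82 + 82 \sqrt{82}}\right) - 44780\right) \left(21609 + 7143\right) = \left(-44734 + \sqrt{82 + 82 \sqrt{82}}\right) 28752 = -1286191968 + 28752 \sqrt{82 + 82 \sqrt{82}}$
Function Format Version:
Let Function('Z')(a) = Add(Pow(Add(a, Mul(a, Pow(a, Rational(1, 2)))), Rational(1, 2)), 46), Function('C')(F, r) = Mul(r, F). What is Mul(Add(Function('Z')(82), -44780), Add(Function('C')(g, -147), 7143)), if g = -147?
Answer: Add(-1286191968, Mul(28752, Pow(Add(82, Mul(82, Pow(82, Rational(1, 2)))), Rational(1, 2)))) ≈ -1.2854e+9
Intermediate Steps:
Function('C')(F, r) = Mul(F, r)
Function('Z')(a) = Add(46, Pow(Add(a, Pow(a, Rational(3, 2))), Rational(1, 2))) (Function('Z')(a) = Add(Pow(Add(a, Pow(a, Rational(3, 2))), Rational(1, 2)), 46) = Add(46, Pow(Add(a, Pow(a, Rational(3, 2))), Rational(1, 2))))
Mul(Add(Function('Z')(82), -44780), Add(Function('C')(g, -147), 7143)) = Mul(Add(Add(46, Pow(Add(82, Pow(82, Rational(3, 2))), Rational(1, 2))), -44780), Add(Mul(-147, -147), 7143)) = Mul(Add(Add(46, Pow(Add(82, Mul(82, Pow(82, Rational(1, 2)))), Rational(1, 2))), -44780), Add(21609, 7143)) = Mul(Add(-44734, Pow(Add(82, Mul(82, Pow(82, Rational(1, 2)))), Rational(1, 2))), 28752) = Add(-1286191968, Mul(28752, Pow(Add(82, Mul(82, Pow(82, Rational(1, 2)))), Rational(1, 2))))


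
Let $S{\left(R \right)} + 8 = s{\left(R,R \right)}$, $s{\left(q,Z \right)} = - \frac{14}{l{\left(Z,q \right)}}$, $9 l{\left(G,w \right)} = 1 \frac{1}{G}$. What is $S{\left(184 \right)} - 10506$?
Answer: $-33698$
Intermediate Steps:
$l{\left(G,w \right)} = \frac{1}{9 G}$ ($l{\left(G,w \right)} = \frac{1 \frac{1}{G}}{9} = \frac{1}{9 G}$)
$s{\left(q,Z \right)} = - 126 Z$ ($s{\left(q,Z \right)} = - \frac{14}{\frac{1}{9} \frac{1}{Z}} = - 14 \cdot 9 Z = - 126 Z$)
$S{\left(R \right)} = -8 - 126 R$
$S{\left(184 \right)} - 10506 = \left(-8 - 23184\right) - 10506 = -23192 - 10506 = -33698$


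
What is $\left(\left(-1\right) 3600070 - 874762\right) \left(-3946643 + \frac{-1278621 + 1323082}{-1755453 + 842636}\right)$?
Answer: $\frac{16120863602807410944}{912817} \approx 1.7661 \cdot 10^{13}$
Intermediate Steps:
$\left(\left(-1\right) 3600070 - 874762\right) \left(-3946643 + \frac{-1278621 + 1323082}{-1755453 + 842636}\right) = \left(-3600070 - 874762\right) \left(-3946643 + \frac{44461}{-912817}\right) = - 4474832 \left(-3946643 + 44461 \left(- \frac{1}{912817}\right)\right) = - 4474832 \left(-3946643 - \frac{44461}{912817}\right) = \left(-4474832\right) \left(- \frac{3602562867792}{912817}\right) = \frac{16120863602807410944}{912817}$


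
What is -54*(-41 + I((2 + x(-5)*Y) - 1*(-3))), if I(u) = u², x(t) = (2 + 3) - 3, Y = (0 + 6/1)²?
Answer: -317952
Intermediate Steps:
Y = 36 (Y = (0 + 6*1)² = (0 + 6)² = 6² = 36)
x(t) = 2 (x(t) = 5 - 3 = 2)
-54*(-41 + I((2 + x(-5)*Y) - 1*(-3))) = -54*(-41 + ((2 + 2*36) - 1*(-3))²) = -54*(-41 + ((2 + 72) + 3)²) = -54*(-41 + (74 + 3)²) = -54*(-41 + 77²) = -54*(-41 + 5929) = -54*5888 = -317952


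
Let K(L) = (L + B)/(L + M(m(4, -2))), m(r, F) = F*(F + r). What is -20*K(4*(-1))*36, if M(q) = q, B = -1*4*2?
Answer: -1080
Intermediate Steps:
B = -8 (B = -4*2 = -8)
K(L) = (-8 + L)/(-4 + L) (K(L) = (L - 8)/(L - 2*(-2 + 4)) = (-8 + L)/(L - 2*2) = (-8 + L)/(L - 4) = (-8 + L)/(-4 + L))
-20*K(4*(-1))*36 = -20*(-8 + 4*(-1))/(-4 + 4*(-1))*36 = -20*(-8 - 4)/(-4 - 4)*36 = -20*(-12)/(-8)*36 = -(-5)*(-12)/2*36 = -20*3/2*36 = -30*36 = -1080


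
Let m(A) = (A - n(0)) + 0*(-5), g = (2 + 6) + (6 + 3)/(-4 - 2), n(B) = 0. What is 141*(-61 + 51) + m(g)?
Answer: -2807/2 ≈ -1403.5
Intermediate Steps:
g = 13/2 (g = 8 + 9/(-6) = 8 + 9*(-⅙) = 8 - 3/2 = 13/2 ≈ 6.5000)
m(A) = A (m(A) = (A - 1*0) + 0*(-5) = (A + 0) + 0 = A + 0 = A)
141*(-61 + 51) + m(g) = 141*(-61 + 51) + 13/2 = 141*(-10) + 13/2 = -1410 + 13/2 = -2807/2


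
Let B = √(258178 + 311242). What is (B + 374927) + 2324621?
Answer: 2699548 + 2*√142355 ≈ 2.7003e+6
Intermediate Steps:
B = 2*√142355 (B = √569420 = 2*√142355 ≈ 754.60)
(B + 374927) + 2324621 = (2*√142355 + 374927) + 2324621 = (374927 + 2*√142355) + 2324621 = 2699548 + 2*√142355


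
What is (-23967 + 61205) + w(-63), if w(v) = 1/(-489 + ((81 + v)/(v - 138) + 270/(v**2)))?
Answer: 179352087925/4816373 ≈ 37238.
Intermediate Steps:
w(v) = 1/(-489 + 270/v**2 + (81 + v)/(-138 + v)) (w(v) = 1/(-489 + ((81 + v)/(-138 + v) + 270/v**2)) = 1/(-489 + (270/v**2 + (81 + v)/(-138 + v))) = 1/(-489 + 270/v**2 + (81 + v)/(-138 + v)))
(-23967 + 61205) + w(-63) = (-23967 + 61205) + (-63)**2*(138 - 1*(-63))/(37260 - 67563*(-63)**2 - 270*(-63) + 488*(-63)**3) = 37238 + 3969*(138 + 63)/(37260 - 67563*3969 + 17010 + 488*(-250047)) = 37238 + 3969*201/(37260 - 268157547 + 17010 - 122022936) = 37238 + 3969*201/(-390126213) = 37238 + 3969*(-1/390126213)*201 = 37238 - 9849/4816373 = 179352087925/4816373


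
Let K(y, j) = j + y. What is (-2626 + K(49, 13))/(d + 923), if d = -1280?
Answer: 2564/357 ≈ 7.1821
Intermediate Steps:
(-2626 + K(49, 13))/(d + 923) = (-2626 + (13 + 49))/(-1280 + 923) = (-2626 + 62)/(-357) = -2564*(-1/357) = 2564/357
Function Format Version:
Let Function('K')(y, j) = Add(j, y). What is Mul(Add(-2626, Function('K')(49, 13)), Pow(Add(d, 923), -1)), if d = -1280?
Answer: Rational(2564, 357) ≈ 7.1821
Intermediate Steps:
Mul(Add(-2626, Function('K')(49, 13)), Pow(Add(d, 923), -1)) = Mul(Add(-2626, Add(13, 49)), Pow(Add(-1280, 923), -1)) = Mul(Add(-2626, 62), Pow(-357, -1)) = Mul(-2564, Rational(-1, 357)) = Rational(2564, 357)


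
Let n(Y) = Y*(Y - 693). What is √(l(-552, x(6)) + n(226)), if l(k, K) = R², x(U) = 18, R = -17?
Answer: I*√105253 ≈ 324.43*I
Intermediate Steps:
n(Y) = Y*(-693 + Y)
l(k, K) = 289 (l(k, K) = (-17)² = 289)
√(l(-552, x(6)) + n(226)) = √(289 + 226*(-693 + 226)) = √(289 + 226*(-467)) = √(289 - 105542) = √(-105253) = I*√105253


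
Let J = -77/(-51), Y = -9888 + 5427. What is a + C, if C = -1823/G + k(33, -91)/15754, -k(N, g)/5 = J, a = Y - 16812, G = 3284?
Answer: -28065594919255/1319271468 ≈ -21274.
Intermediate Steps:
Y = -4461
a = -21273 (a = -4461 - 16812 = -21273)
J = 77/51 (J = -77*(-1/51) = 77/51 ≈ 1.5098)
k(N, g) = -385/51 (k(N, g) = -5*77/51 = -385/51)
C = -732980491/1319271468 (C = -1823/3284 - 385/51/15754 = -1823*1/3284 - 385/51*1/15754 = -1823/3284 - 385/803454 = -732980491/1319271468 ≈ -0.55559)
a + C = -21273 - 732980491/1319271468 = -28065594919255/1319271468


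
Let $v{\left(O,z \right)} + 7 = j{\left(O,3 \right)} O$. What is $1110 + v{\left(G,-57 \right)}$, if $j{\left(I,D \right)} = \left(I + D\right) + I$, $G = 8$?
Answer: $1255$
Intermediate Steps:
$j{\left(I,D \right)} = D + 2 I$ ($j{\left(I,D \right)} = \left(D + I\right) + I = D + 2 I$)
$v{\left(O,z \right)} = -7 + O \left(3 + 2 O\right)$ ($v{\left(O,z \right)} = -7 + \left(3 + 2 O\right) O = -7 + O \left(3 + 2 O\right)$)
$1110 + v{\left(G,-57 \right)} = 1110 - \left(7 - 8 \left(3 + 2 \cdot 8\right)\right) = 1110 - \left(7 - 8 \left(3 + 16\right)\right) = 1110 + \left(-7 + 8 \cdot 19\right) = 1110 + \left(-7 + 152\right) = 1110 + 145 = 1255$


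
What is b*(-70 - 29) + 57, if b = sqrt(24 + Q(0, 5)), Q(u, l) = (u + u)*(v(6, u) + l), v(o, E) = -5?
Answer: 57 - 198*sqrt(6) ≈ -428.00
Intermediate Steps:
Q(u, l) = 2*u*(-5 + l) (Q(u, l) = (u + u)*(-5 + l) = (2*u)*(-5 + l) = 2*u*(-5 + l))
b = 2*sqrt(6) (b = sqrt(24 + 2*0*(-5 + 5)) = sqrt(24 + 2*0*0) = sqrt(24 + 0) = sqrt(24) = 2*sqrt(6) ≈ 4.8990)
b*(-70 - 29) + 57 = (2*sqrt(6))*(-70 - 29) + 57 = (2*sqrt(6))*(-99) + 57 = -198*sqrt(6) + 57 = 57 - 198*sqrt(6)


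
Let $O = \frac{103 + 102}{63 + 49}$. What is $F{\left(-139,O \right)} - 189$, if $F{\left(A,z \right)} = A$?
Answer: $-328$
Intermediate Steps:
$O = \frac{205}{112} \approx 1.8304$
$F{\left(-139,O \right)} - 189 = -139 - 189 = -328$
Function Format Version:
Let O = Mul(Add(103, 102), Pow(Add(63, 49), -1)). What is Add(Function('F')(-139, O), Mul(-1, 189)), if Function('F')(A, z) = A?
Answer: -328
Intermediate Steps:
O = Rational(205, 112) (O = Mul(205, Pow(112, -1)) = Mul(205, Rational(1, 112)) = Rational(205, 112) ≈ 1.8304)
Add(Function('F')(-139, O), Mul(-1, 189)) = Add(-139, Mul(-1, 189)) = Add(-139, -189) = -328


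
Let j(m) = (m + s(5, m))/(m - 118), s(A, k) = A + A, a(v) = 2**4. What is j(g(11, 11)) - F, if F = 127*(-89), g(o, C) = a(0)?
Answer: 576440/51 ≈ 11303.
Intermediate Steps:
a(v) = 16
g(o, C) = 16
F = -11303
s(A, k) = 2*A
j(m) = (10 + m)/(-118 + m) (j(m) = (m + 2*5)/(m - 118) = (m + 10)/(-118 + m) = (10 + m)/(-118 + m))
j(g(11, 11)) - F = (10 + 16)/(-118 + 16) - 1*(-11303) = 26/(-102) + 11303 = -1/102*26 + 11303 = -13/51 + 11303 = 576440/51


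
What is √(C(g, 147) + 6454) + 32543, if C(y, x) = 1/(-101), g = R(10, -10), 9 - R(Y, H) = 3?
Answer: 32543 + √65837153/101 ≈ 32623.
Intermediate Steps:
R(Y, H) = 6 (R(Y, H) = 9 - 1*3 = 9 - 3 = 6)
g = 6
C(y, x) = -1/101
√(C(g, 147) + 6454) + 32543 = √(-1/101 + 6454) + 32543 = √(651853/101) + 32543 = √65837153/101 + 32543 = 32543 + √65837153/101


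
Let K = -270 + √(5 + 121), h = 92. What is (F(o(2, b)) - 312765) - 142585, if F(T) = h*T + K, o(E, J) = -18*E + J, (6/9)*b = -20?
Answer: -461692 + 3*√14 ≈ -4.6168e+5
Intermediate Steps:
b = -30 (b = (3/2)*(-20) = -30)
K = -270 + 3*√14 (K = -270 + √126 = -270 + 3*√14 ≈ -258.77)
o(E, J) = J - 18*E
F(T) = -270 + 3*√14 + 92*T (F(T) = 92*T + (-270 + 3*√14) = -270 + 3*√14 + 92*T)
(F(o(2, b)) - 312765) - 142585 = ((-270 + 3*√14 + 92*(-30 - 18*2)) - 312765) - 142585 = ((-270 + 3*√14 + 92*(-30 - 36)) - 312765) - 142585 = ((-270 + 3*√14 + 92*(-66)) - 312765) - 142585 = ((-270 + 3*√14 - 6072) - 312765) - 142585 = ((-6342 + 3*√14) - 312765) - 142585 = (-319107 + 3*√14) - 142585 = -461692 + 3*√14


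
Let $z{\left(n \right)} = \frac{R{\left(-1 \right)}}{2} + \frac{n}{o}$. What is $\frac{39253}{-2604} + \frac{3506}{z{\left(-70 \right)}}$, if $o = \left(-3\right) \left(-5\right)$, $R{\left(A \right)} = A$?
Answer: $- \frac{58267}{84} \approx -693.65$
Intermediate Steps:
$o = 15$
$z{\left(n \right)} = - \frac{1}{2} + \frac{n}{15}$
$\frac{39253}{-2604} + \frac{3506}{z{\left(-70 \right)}} = \frac{39253}{-2604} + \frac{3506}{- \frac{1}{2} + \frac{1}{15} \left(-70\right)} = 39253 \left(- \frac{1}{2604}\right) + \frac{3506}{- \frac{1}{2} - \frac{14}{3}} = - \frac{39253}{2604} + \frac{3506}{- \frac{31}{6}} = - \frac{39253}{2604} + 3506 \left(- \frac{6}{31}\right) = - \frac{39253}{2604} - \frac{21036}{31} = - \frac{58267}{84}$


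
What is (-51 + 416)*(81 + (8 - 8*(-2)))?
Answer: 38325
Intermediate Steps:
(-51 + 416)*(81 + (8 - 8*(-2))) = 365*(81 + (8 + 16)) = 365*(81 + 24) = 365*105 = 38325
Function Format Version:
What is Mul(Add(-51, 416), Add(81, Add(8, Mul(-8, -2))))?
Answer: 38325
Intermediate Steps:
Mul(Add(-51, 416), Add(81, Add(8, Mul(-8, -2)))) = Mul(365, Add(81, Add(8, 16))) = Mul(365, Add(81, 24)) = Mul(365, 105) = 38325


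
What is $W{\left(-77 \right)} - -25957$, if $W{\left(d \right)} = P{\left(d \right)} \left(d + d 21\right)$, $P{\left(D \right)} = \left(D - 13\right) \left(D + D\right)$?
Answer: $-23452883$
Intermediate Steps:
$P{\left(D \right)} = 2 D \left(-13 + D\right)$ ($P{\left(D \right)} = \left(-13 + D\right) 2 D = 2 D \left(-13 + D\right)$)
$W{\left(d \right)} = 44 d^{2} \left(-13 + d\right)$ ($W{\left(d \right)} = 2 d \left(-13 + d\right) \left(d + d 21\right) = 2 d \left(-13 + d\right) \left(d + 21 d\right) = 2 d \left(-13 + d\right) 22 d = 44 d^{2} \left(-13 + d\right)$)
$W{\left(-77 \right)} - -25957 = 44 \left(-77\right)^{2} \left(-13 - 77\right) - -25957 = 44 \cdot 5929 \left(-90\right) + 25957 = -23478840 + 25957 = -23452883$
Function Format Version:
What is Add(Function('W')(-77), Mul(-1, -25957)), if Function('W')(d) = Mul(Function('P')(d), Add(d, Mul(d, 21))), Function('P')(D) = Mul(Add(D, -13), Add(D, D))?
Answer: -23452883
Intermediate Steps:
Function('P')(D) = Mul(2, D, Add(-13, D)) (Function('P')(D) = Mul(Add(-13, D), Mul(2, D)) = Mul(2, D, Add(-13, D)))
Function('W')(d) = Mul(44, Pow(d, 2), Add(-13, d)) (Function('W')(d) = Mul(Mul(2, d, Add(-13, d)), Add(d, Mul(d, 21))) = Mul(Mul(2, d, Add(-13, d)), Add(d, Mul(21, d))) = Mul(Mul(2, d, Add(-13, d)), Mul(22, d)) = Mul(44, Pow(d, 2), Add(-13, d)))
Add(Function('W')(-77), Mul(-1, -25957)) = Add(Mul(44, Pow(-77, 2), Add(-13, -77)), Mul(-1, -25957)) = Add(Mul(44, 5929, -90), 25957) = Add(-23478840, 25957) = -23452883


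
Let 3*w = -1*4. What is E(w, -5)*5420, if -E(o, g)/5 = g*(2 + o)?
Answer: 271000/3 ≈ 90333.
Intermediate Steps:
w = -4/3 (w = (-1*4)/3 = (⅓)*(-4) = -4/3 ≈ -1.3333)
E(o, g) = -5*g*(2 + o)
E(w, -5)*5420 = -5*(-5)*(2 - 4/3)*5420 = -5*(-5)*⅔*5420 = (50/3)*5420 = 271000/3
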